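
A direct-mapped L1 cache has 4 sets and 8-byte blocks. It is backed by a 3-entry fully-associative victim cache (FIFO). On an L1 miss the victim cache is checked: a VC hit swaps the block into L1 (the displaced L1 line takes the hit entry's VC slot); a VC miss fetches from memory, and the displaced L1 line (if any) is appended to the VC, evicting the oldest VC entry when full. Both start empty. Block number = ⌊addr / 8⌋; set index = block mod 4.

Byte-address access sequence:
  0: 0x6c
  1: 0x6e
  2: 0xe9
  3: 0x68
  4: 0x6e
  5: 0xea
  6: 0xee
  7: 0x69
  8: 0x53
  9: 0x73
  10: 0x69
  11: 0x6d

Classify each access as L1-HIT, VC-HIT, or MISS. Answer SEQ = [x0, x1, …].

SEQ = [MISS, L1-HIT, MISS, VC-HIT, L1-HIT, VC-HIT, L1-HIT, VC-HIT, MISS, MISS, L1-HIT, L1-HIT]

0: 0x6c (blk 13, set 1) → MISS  vc=[]
1: 0x6e (blk 13, set 1) → L1-HIT  vc=[]
2: 0xe9 (blk 29, set 1) → MISS  vc=[13]
3: 0x68 (blk 13, set 1) → VC-HIT  vc=[29]
4: 0x6e (blk 13, set 1) → L1-HIT  vc=[29]
5: 0xea (blk 29, set 1) → VC-HIT  vc=[13]
6: 0xee (blk 29, set 1) → L1-HIT  vc=[13]
7: 0x69 (blk 13, set 1) → VC-HIT  vc=[29]
8: 0x53 (blk 10, set 2) → MISS  vc=[29]
9: 0x73 (blk 14, set 2) → MISS  vc=[29, 10]
10: 0x69 (blk 13, set 1) → L1-HIT  vc=[29, 10]
11: 0x6d (blk 13, set 1) → L1-HIT  vc=[29, 10]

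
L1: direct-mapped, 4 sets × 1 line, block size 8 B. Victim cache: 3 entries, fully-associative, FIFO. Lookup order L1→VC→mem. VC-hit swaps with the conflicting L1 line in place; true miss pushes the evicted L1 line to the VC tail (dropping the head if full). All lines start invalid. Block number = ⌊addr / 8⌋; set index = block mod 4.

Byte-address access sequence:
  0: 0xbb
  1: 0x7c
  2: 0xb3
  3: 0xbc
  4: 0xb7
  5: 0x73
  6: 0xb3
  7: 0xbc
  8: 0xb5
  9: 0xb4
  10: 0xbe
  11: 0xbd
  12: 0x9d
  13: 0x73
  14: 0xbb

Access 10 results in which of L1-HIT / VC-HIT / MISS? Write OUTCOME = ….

#0 0xbb→b23/s3 MISS; vc=[]
#1 0x7c→b15/s3 MISS; vc=[23]
#2 0xb3→b22/s2 MISS; vc=[23]
#3 0xbc→b23/s3 VC-HIT; vc=[15]
#4 0xb7→b22/s2 L1-HIT; vc=[15]
#5 0x73→b14/s2 MISS; vc=[15,22]
#6 0xb3→b22/s2 VC-HIT; vc=[15,14]
#7 0xbc→b23/s3 L1-HIT; vc=[15,14]
#8 0xb5→b22/s2 L1-HIT; vc=[15,14]
#9 0xb4→b22/s2 L1-HIT; vc=[15,14]
#10 0xbe→b23/s3 L1-HIT; vc=[15,14]
#11 0xbd→b23/s3 L1-HIT; vc=[15,14]
#12 0x9d→b19/s3 MISS; vc=[15,14,23]
#13 0x73→b14/s2 VC-HIT; vc=[15,22,23]
#14 0xbb→b23/s3 VC-HIT; vc=[15,22,19]

OUTCOME = L1-HIT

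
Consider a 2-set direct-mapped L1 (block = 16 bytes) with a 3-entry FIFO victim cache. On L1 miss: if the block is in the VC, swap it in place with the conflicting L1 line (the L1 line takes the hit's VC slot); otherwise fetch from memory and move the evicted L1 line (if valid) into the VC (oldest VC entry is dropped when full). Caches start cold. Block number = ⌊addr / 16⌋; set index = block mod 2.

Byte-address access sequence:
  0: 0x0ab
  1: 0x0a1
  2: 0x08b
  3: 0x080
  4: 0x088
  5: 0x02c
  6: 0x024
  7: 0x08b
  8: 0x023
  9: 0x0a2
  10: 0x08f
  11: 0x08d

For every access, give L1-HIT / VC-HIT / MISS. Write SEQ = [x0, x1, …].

SEQ = [MISS, L1-HIT, MISS, L1-HIT, L1-HIT, MISS, L1-HIT, VC-HIT, VC-HIT, VC-HIT, VC-HIT, L1-HIT]

0: 0xab (blk 10, set 0) → MISS  vc=[]
1: 0xa1 (blk 10, set 0) → L1-HIT  vc=[]
2: 0x8b (blk 8, set 0) → MISS  vc=[10]
3: 0x80 (blk 8, set 0) → L1-HIT  vc=[10]
4: 0x88 (blk 8, set 0) → L1-HIT  vc=[10]
5: 0x2c (blk 2, set 0) → MISS  vc=[10, 8]
6: 0x24 (blk 2, set 0) → L1-HIT  vc=[10, 8]
7: 0x8b (blk 8, set 0) → VC-HIT  vc=[10, 2]
8: 0x23 (blk 2, set 0) → VC-HIT  vc=[10, 8]
9: 0xa2 (blk 10, set 0) → VC-HIT  vc=[2, 8]
10: 0x8f (blk 8, set 0) → VC-HIT  vc=[2, 10]
11: 0x8d (blk 8, set 0) → L1-HIT  vc=[2, 10]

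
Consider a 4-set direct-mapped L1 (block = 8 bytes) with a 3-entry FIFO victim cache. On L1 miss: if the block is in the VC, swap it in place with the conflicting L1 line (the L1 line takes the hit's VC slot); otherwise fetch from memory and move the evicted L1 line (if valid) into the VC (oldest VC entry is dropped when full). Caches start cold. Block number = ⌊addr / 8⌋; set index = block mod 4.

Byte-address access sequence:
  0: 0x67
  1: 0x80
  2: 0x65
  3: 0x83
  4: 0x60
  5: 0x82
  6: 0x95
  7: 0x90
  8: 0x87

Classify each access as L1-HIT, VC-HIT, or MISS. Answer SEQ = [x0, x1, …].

SEQ = [MISS, MISS, VC-HIT, VC-HIT, VC-HIT, VC-HIT, MISS, L1-HIT, L1-HIT]

#0 0x67→b12/s0 MISS; vc=[]
#1 0x80→b16/s0 MISS; vc=[12]
#2 0x65→b12/s0 VC-HIT; vc=[16]
#3 0x83→b16/s0 VC-HIT; vc=[12]
#4 0x60→b12/s0 VC-HIT; vc=[16]
#5 0x82→b16/s0 VC-HIT; vc=[12]
#6 0x95→b18/s2 MISS; vc=[12]
#7 0x90→b18/s2 L1-HIT; vc=[12]
#8 0x87→b16/s0 L1-HIT; vc=[12]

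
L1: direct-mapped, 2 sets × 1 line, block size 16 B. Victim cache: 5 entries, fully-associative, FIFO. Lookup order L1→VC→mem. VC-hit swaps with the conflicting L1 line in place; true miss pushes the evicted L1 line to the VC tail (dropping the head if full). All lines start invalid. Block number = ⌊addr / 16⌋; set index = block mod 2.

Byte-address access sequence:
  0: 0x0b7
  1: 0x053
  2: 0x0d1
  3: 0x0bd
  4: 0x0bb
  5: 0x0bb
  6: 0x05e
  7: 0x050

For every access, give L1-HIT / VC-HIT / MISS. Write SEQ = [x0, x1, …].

  [0] addr=0xb7 blk=11 s=1: MISS | VC []
  [1] addr=0x53 blk=5 s=1: MISS | VC [11]
  [2] addr=0xd1 blk=13 s=1: MISS | VC [11, 5]
  [3] addr=0xbd blk=11 s=1: VC-HIT | VC [13, 5]
  [4] addr=0xbb blk=11 s=1: L1-HIT | VC [13, 5]
  [5] addr=0xbb blk=11 s=1: L1-HIT | VC [13, 5]
  [6] addr=0x5e blk=5 s=1: VC-HIT | VC [13, 11]
  [7] addr=0x50 blk=5 s=1: L1-HIT | VC [13, 11]

SEQ = [MISS, MISS, MISS, VC-HIT, L1-HIT, L1-HIT, VC-HIT, L1-HIT]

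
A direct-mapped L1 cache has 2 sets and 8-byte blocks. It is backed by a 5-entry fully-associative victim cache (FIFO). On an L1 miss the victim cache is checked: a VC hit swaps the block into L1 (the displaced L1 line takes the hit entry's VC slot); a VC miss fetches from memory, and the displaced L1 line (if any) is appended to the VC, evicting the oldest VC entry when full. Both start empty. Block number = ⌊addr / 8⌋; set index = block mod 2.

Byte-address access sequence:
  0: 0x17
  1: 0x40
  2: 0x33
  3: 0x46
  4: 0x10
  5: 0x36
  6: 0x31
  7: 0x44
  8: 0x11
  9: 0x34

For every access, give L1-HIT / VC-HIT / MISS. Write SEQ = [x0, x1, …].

  [0] addr=0x17 blk=2 s=0: MISS | VC []
  [1] addr=0x40 blk=8 s=0: MISS | VC [2]
  [2] addr=0x33 blk=6 s=0: MISS | VC [2, 8]
  [3] addr=0x46 blk=8 s=0: VC-HIT | VC [2, 6]
  [4] addr=0x10 blk=2 s=0: VC-HIT | VC [8, 6]
  [5] addr=0x36 blk=6 s=0: VC-HIT | VC [8, 2]
  [6] addr=0x31 blk=6 s=0: L1-HIT | VC [8, 2]
  [7] addr=0x44 blk=8 s=0: VC-HIT | VC [6, 2]
  [8] addr=0x11 blk=2 s=0: VC-HIT | VC [6, 8]
  [9] addr=0x34 blk=6 s=0: VC-HIT | VC [2, 8]

SEQ = [MISS, MISS, MISS, VC-HIT, VC-HIT, VC-HIT, L1-HIT, VC-HIT, VC-HIT, VC-HIT]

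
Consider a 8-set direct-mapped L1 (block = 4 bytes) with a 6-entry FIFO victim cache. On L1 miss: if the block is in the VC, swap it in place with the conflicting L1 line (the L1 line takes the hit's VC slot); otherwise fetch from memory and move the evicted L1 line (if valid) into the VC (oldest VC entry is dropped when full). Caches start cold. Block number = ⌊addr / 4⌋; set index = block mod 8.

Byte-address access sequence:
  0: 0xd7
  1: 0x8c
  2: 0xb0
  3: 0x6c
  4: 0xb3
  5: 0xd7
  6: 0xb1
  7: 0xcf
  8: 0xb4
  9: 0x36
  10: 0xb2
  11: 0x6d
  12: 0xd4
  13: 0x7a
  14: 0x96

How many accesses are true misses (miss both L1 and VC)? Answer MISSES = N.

  [0] addr=0xd7 blk=53 s=5: MISS | VC []
  [1] addr=0x8c blk=35 s=3: MISS | VC []
  [2] addr=0xb0 blk=44 s=4: MISS | VC []
  [3] addr=0x6c blk=27 s=3: MISS | VC [35]
  [4] addr=0xb3 blk=44 s=4: L1-HIT | VC [35]
  [5] addr=0xd7 blk=53 s=5: L1-HIT | VC [35]
  [6] addr=0xb1 blk=44 s=4: L1-HIT | VC [35]
  [7] addr=0xcf blk=51 s=3: MISS | VC [35, 27]
  [8] addr=0xb4 blk=45 s=5: MISS | VC [35, 27, 53]
  [9] addr=0x36 blk=13 s=5: MISS | VC [35, 27, 53, 45]
  [10] addr=0xb2 blk=44 s=4: L1-HIT | VC [35, 27, 53, 45]
  [11] addr=0x6d blk=27 s=3: VC-HIT | VC [35, 51, 53, 45]
  [12] addr=0xd4 blk=53 s=5: VC-HIT | VC [35, 51, 13, 45]
  [13] addr=0x7a blk=30 s=6: MISS | VC [35, 51, 13, 45]
  [14] addr=0x96 blk=37 s=5: MISS | VC [35, 51, 13, 45, 53]

MISSES = 9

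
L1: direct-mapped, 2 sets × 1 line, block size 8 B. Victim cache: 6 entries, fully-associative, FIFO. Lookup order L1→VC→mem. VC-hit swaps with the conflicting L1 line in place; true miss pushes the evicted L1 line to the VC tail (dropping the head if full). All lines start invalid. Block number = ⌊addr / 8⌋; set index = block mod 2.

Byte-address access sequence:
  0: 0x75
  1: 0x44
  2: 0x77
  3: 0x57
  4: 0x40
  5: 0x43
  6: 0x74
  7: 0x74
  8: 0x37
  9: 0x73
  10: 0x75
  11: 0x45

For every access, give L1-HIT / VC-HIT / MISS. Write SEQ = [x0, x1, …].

0: 0x75 (blk 14, set 0) → MISS  vc=[]
1: 0x44 (blk 8, set 0) → MISS  vc=[14]
2: 0x77 (blk 14, set 0) → VC-HIT  vc=[8]
3: 0x57 (blk 10, set 0) → MISS  vc=[8, 14]
4: 0x40 (blk 8, set 0) → VC-HIT  vc=[10, 14]
5: 0x43 (blk 8, set 0) → L1-HIT  vc=[10, 14]
6: 0x74 (blk 14, set 0) → VC-HIT  vc=[10, 8]
7: 0x74 (blk 14, set 0) → L1-HIT  vc=[10, 8]
8: 0x37 (blk 6, set 0) → MISS  vc=[10, 8, 14]
9: 0x73 (blk 14, set 0) → VC-HIT  vc=[10, 8, 6]
10: 0x75 (blk 14, set 0) → L1-HIT  vc=[10, 8, 6]
11: 0x45 (blk 8, set 0) → VC-HIT  vc=[10, 14, 6]

SEQ = [MISS, MISS, VC-HIT, MISS, VC-HIT, L1-HIT, VC-HIT, L1-HIT, MISS, VC-HIT, L1-HIT, VC-HIT]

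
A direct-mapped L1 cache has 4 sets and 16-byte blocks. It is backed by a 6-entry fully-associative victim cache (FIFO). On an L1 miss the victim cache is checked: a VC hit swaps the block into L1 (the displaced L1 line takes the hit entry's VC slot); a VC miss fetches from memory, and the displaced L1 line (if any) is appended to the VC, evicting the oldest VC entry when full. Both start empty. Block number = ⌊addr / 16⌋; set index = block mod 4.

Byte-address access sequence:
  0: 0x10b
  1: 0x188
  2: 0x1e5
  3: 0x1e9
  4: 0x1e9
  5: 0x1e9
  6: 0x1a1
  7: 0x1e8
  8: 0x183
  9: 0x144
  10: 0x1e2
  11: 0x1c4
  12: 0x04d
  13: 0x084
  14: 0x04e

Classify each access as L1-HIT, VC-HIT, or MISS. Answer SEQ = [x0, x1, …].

  [0] addr=0x10b blk=16 s=0: MISS | VC []
  [1] addr=0x188 blk=24 s=0: MISS | VC [16]
  [2] addr=0x1e5 blk=30 s=2: MISS | VC [16]
  [3] addr=0x1e9 blk=30 s=2: L1-HIT | VC [16]
  [4] addr=0x1e9 blk=30 s=2: L1-HIT | VC [16]
  [5] addr=0x1e9 blk=30 s=2: L1-HIT | VC [16]
  [6] addr=0x1a1 blk=26 s=2: MISS | VC [16, 30]
  [7] addr=0x1e8 blk=30 s=2: VC-HIT | VC [16, 26]
  [8] addr=0x183 blk=24 s=0: L1-HIT | VC [16, 26]
  [9] addr=0x144 blk=20 s=0: MISS | VC [16, 26, 24]
  [10] addr=0x1e2 blk=30 s=2: L1-HIT | VC [16, 26, 24]
  [11] addr=0x1c4 blk=28 s=0: MISS | VC [16, 26, 24, 20]
  [12] addr=0x4d blk=4 s=0: MISS | VC [16, 26, 24, 20, 28]
  [13] addr=0x84 blk=8 s=0: MISS | VC [16, 26, 24, 20, 28, 4]
  [14] addr=0x4e blk=4 s=0: VC-HIT | VC [16, 26, 24, 20, 28, 8]

SEQ = [MISS, MISS, MISS, L1-HIT, L1-HIT, L1-HIT, MISS, VC-HIT, L1-HIT, MISS, L1-HIT, MISS, MISS, MISS, VC-HIT]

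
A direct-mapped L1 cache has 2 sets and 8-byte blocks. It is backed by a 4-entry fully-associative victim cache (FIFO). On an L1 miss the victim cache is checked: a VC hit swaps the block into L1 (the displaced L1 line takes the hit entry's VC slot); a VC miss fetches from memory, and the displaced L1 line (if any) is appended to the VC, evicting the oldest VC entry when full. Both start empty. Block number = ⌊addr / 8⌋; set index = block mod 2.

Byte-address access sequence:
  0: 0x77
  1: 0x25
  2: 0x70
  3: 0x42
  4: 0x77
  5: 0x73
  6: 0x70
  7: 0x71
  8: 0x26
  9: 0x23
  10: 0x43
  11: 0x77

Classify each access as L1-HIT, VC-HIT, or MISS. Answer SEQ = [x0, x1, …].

SEQ = [MISS, MISS, VC-HIT, MISS, VC-HIT, L1-HIT, L1-HIT, L1-HIT, VC-HIT, L1-HIT, VC-HIT, VC-HIT]

#0 0x77→b14/s0 MISS; vc=[]
#1 0x25→b4/s0 MISS; vc=[14]
#2 0x70→b14/s0 VC-HIT; vc=[4]
#3 0x42→b8/s0 MISS; vc=[4,14]
#4 0x77→b14/s0 VC-HIT; vc=[4,8]
#5 0x73→b14/s0 L1-HIT; vc=[4,8]
#6 0x70→b14/s0 L1-HIT; vc=[4,8]
#7 0x71→b14/s0 L1-HIT; vc=[4,8]
#8 0x26→b4/s0 VC-HIT; vc=[14,8]
#9 0x23→b4/s0 L1-HIT; vc=[14,8]
#10 0x43→b8/s0 VC-HIT; vc=[14,4]
#11 0x77→b14/s0 VC-HIT; vc=[8,4]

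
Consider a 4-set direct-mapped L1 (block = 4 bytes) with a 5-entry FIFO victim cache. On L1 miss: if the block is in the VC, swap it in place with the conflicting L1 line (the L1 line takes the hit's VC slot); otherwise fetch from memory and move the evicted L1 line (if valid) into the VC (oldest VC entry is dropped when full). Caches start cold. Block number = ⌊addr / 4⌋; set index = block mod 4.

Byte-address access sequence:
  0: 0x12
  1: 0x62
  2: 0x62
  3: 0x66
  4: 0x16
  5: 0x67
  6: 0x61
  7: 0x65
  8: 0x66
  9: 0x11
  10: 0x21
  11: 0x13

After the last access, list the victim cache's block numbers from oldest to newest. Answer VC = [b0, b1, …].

  [0] addr=0x12 blk=4 s=0: MISS | VC []
  [1] addr=0x62 blk=24 s=0: MISS | VC [4]
  [2] addr=0x62 blk=24 s=0: L1-HIT | VC [4]
  [3] addr=0x66 blk=25 s=1: MISS | VC [4]
  [4] addr=0x16 blk=5 s=1: MISS | VC [4, 25]
  [5] addr=0x67 blk=25 s=1: VC-HIT | VC [4, 5]
  [6] addr=0x61 blk=24 s=0: L1-HIT | VC [4, 5]
  [7] addr=0x65 blk=25 s=1: L1-HIT | VC [4, 5]
  [8] addr=0x66 blk=25 s=1: L1-HIT | VC [4, 5]
  [9] addr=0x11 blk=4 s=0: VC-HIT | VC [24, 5]
  [10] addr=0x21 blk=8 s=0: MISS | VC [24, 5, 4]
  [11] addr=0x13 blk=4 s=0: VC-HIT | VC [24, 5, 8]

VC = [24, 5, 8]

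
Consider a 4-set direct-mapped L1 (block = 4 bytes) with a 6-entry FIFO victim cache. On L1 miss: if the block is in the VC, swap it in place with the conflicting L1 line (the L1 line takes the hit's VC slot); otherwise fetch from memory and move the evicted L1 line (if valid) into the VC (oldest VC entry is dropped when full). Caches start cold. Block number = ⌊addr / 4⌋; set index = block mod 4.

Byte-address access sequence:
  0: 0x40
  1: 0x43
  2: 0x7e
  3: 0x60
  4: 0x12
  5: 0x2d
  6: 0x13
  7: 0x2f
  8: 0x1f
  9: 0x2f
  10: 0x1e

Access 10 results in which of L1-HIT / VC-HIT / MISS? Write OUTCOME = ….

0: 0x40 (blk 16, set 0) → MISS  vc=[]
1: 0x43 (blk 16, set 0) → L1-HIT  vc=[]
2: 0x7e (blk 31, set 3) → MISS  vc=[]
3: 0x60 (blk 24, set 0) → MISS  vc=[16]
4: 0x12 (blk 4, set 0) → MISS  vc=[16, 24]
5: 0x2d (blk 11, set 3) → MISS  vc=[16, 24, 31]
6: 0x13 (blk 4, set 0) → L1-HIT  vc=[16, 24, 31]
7: 0x2f (blk 11, set 3) → L1-HIT  vc=[16, 24, 31]
8: 0x1f (blk 7, set 3) → MISS  vc=[16, 24, 31, 11]
9: 0x2f (blk 11, set 3) → VC-HIT  vc=[16, 24, 31, 7]
10: 0x1e (blk 7, set 3) → VC-HIT  vc=[16, 24, 31, 11]

OUTCOME = VC-HIT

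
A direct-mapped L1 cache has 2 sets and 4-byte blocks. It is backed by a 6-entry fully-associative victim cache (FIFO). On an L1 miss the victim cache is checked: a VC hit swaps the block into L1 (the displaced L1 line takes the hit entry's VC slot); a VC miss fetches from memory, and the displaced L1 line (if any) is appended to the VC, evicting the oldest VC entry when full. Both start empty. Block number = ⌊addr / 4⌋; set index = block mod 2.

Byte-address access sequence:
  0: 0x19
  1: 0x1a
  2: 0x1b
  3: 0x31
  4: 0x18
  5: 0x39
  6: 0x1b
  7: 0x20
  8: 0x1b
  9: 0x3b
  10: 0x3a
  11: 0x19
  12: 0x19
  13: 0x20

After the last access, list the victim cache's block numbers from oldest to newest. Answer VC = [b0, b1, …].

#0 0x19→b6/s0 MISS; vc=[]
#1 0x1a→b6/s0 L1-HIT; vc=[]
#2 0x1b→b6/s0 L1-HIT; vc=[]
#3 0x31→b12/s0 MISS; vc=[6]
#4 0x18→b6/s0 VC-HIT; vc=[12]
#5 0x39→b14/s0 MISS; vc=[12,6]
#6 0x1b→b6/s0 VC-HIT; vc=[12,14]
#7 0x20→b8/s0 MISS; vc=[12,14,6]
#8 0x1b→b6/s0 VC-HIT; vc=[12,14,8]
#9 0x3b→b14/s0 VC-HIT; vc=[12,6,8]
#10 0x3a→b14/s0 L1-HIT; vc=[12,6,8]
#11 0x19→b6/s0 VC-HIT; vc=[12,14,8]
#12 0x19→b6/s0 L1-HIT; vc=[12,14,8]
#13 0x20→b8/s0 VC-HIT; vc=[12,14,6]

VC = [12, 14, 6]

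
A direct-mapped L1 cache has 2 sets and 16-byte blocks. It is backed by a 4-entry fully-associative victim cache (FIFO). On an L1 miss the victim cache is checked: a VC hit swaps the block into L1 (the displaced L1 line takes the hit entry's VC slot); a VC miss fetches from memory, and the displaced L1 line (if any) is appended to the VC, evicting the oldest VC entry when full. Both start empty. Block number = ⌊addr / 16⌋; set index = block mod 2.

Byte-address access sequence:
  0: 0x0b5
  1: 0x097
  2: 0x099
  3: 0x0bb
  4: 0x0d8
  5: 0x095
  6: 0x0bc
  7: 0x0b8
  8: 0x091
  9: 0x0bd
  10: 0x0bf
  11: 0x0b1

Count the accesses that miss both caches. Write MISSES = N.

  [0] addr=0xb5 blk=11 s=1: MISS | VC []
  [1] addr=0x97 blk=9 s=1: MISS | VC [11]
  [2] addr=0x99 blk=9 s=1: L1-HIT | VC [11]
  [3] addr=0xbb blk=11 s=1: VC-HIT | VC [9]
  [4] addr=0xd8 blk=13 s=1: MISS | VC [9, 11]
  [5] addr=0x95 blk=9 s=1: VC-HIT | VC [13, 11]
  [6] addr=0xbc blk=11 s=1: VC-HIT | VC [13, 9]
  [7] addr=0xb8 blk=11 s=1: L1-HIT | VC [13, 9]
  [8] addr=0x91 blk=9 s=1: VC-HIT | VC [13, 11]
  [9] addr=0xbd blk=11 s=1: VC-HIT | VC [13, 9]
  [10] addr=0xbf blk=11 s=1: L1-HIT | VC [13, 9]
  [11] addr=0xb1 blk=11 s=1: L1-HIT | VC [13, 9]

MISSES = 3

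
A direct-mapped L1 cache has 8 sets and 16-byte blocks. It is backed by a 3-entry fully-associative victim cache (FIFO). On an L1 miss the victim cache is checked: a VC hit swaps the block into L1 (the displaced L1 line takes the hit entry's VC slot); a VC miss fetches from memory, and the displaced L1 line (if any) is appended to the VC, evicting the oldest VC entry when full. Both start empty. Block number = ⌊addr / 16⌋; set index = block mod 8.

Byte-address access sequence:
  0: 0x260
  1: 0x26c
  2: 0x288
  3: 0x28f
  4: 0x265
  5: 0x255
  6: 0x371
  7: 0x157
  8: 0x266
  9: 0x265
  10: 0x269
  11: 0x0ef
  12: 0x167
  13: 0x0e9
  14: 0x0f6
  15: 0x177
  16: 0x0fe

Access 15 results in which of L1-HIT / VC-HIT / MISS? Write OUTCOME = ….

OUTCOME = MISS

  [0] addr=0x260 blk=38 s=6: MISS | VC []
  [1] addr=0x26c blk=38 s=6: L1-HIT | VC []
  [2] addr=0x288 blk=40 s=0: MISS | VC []
  [3] addr=0x28f blk=40 s=0: L1-HIT | VC []
  [4] addr=0x265 blk=38 s=6: L1-HIT | VC []
  [5] addr=0x255 blk=37 s=5: MISS | VC []
  [6] addr=0x371 blk=55 s=7: MISS | VC []
  [7] addr=0x157 blk=21 s=5: MISS | VC [37]
  [8] addr=0x266 blk=38 s=6: L1-HIT | VC [37]
  [9] addr=0x265 blk=38 s=6: L1-HIT | VC [37]
  [10] addr=0x269 blk=38 s=6: L1-HIT | VC [37]
  [11] addr=0xef blk=14 s=6: MISS | VC [37, 38]
  [12] addr=0x167 blk=22 s=6: MISS | VC [37, 38, 14]
  [13] addr=0xe9 blk=14 s=6: VC-HIT | VC [37, 38, 22]
  [14] addr=0xf6 blk=15 s=7: MISS | VC [38, 22, 55]
  [15] addr=0x177 blk=23 s=7: MISS | VC [22, 55, 15]
  [16] addr=0xfe blk=15 s=7: VC-HIT | VC [22, 55, 23]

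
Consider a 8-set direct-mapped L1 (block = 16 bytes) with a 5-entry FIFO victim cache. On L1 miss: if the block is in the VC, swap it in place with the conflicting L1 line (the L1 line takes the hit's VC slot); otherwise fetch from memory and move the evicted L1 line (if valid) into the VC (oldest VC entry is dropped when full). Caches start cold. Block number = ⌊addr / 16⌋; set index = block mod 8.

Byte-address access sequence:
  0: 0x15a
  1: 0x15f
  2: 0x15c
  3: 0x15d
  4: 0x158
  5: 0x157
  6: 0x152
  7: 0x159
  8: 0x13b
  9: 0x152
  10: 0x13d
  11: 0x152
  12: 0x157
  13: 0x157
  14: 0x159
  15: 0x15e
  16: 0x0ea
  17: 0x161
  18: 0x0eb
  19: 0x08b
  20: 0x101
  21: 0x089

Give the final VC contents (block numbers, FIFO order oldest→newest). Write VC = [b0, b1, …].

0: 0x15a (blk 21, set 5) → MISS  vc=[]
1: 0x15f (blk 21, set 5) → L1-HIT  vc=[]
2: 0x15c (blk 21, set 5) → L1-HIT  vc=[]
3: 0x15d (blk 21, set 5) → L1-HIT  vc=[]
4: 0x158 (blk 21, set 5) → L1-HIT  vc=[]
5: 0x157 (blk 21, set 5) → L1-HIT  vc=[]
6: 0x152 (blk 21, set 5) → L1-HIT  vc=[]
7: 0x159 (blk 21, set 5) → L1-HIT  vc=[]
8: 0x13b (blk 19, set 3) → MISS  vc=[]
9: 0x152 (blk 21, set 5) → L1-HIT  vc=[]
10: 0x13d (blk 19, set 3) → L1-HIT  vc=[]
11: 0x152 (blk 21, set 5) → L1-HIT  vc=[]
12: 0x157 (blk 21, set 5) → L1-HIT  vc=[]
13: 0x157 (blk 21, set 5) → L1-HIT  vc=[]
14: 0x159 (blk 21, set 5) → L1-HIT  vc=[]
15: 0x15e (blk 21, set 5) → L1-HIT  vc=[]
16: 0xea (blk 14, set 6) → MISS  vc=[]
17: 0x161 (blk 22, set 6) → MISS  vc=[14]
18: 0xeb (blk 14, set 6) → VC-HIT  vc=[22]
19: 0x8b (blk 8, set 0) → MISS  vc=[22]
20: 0x101 (blk 16, set 0) → MISS  vc=[22, 8]
21: 0x89 (blk 8, set 0) → VC-HIT  vc=[22, 16]

VC = [22, 16]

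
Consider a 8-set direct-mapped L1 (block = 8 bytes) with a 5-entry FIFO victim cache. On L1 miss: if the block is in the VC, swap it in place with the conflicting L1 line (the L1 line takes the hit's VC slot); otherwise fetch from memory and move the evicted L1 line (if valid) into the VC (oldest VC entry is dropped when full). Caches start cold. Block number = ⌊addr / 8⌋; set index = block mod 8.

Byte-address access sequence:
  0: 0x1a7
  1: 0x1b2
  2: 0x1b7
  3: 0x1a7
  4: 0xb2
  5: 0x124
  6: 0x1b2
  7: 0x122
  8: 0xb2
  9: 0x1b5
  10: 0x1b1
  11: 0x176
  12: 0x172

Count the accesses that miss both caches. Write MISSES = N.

MISSES = 5

#0 0x1a7→b52/s4 MISS; vc=[]
#1 0x1b2→b54/s6 MISS; vc=[]
#2 0x1b7→b54/s6 L1-HIT; vc=[]
#3 0x1a7→b52/s4 L1-HIT; vc=[]
#4 0xb2→b22/s6 MISS; vc=[54]
#5 0x124→b36/s4 MISS; vc=[54,52]
#6 0x1b2→b54/s6 VC-HIT; vc=[22,52]
#7 0x122→b36/s4 L1-HIT; vc=[22,52]
#8 0xb2→b22/s6 VC-HIT; vc=[54,52]
#9 0x1b5→b54/s6 VC-HIT; vc=[22,52]
#10 0x1b1→b54/s6 L1-HIT; vc=[22,52]
#11 0x176→b46/s6 MISS; vc=[22,52,54]
#12 0x172→b46/s6 L1-HIT; vc=[22,52,54]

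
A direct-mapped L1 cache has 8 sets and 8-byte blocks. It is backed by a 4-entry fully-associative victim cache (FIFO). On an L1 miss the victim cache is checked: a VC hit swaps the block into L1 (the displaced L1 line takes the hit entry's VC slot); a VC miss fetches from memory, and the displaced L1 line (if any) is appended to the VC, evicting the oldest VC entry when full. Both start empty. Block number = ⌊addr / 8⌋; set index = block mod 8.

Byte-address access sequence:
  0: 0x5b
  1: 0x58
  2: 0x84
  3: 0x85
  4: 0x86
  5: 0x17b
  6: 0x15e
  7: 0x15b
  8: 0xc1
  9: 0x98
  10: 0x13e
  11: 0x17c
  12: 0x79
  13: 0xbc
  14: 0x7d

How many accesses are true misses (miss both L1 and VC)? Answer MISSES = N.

MISSES = 9

  [0] addr=0x5b blk=11 s=3: MISS | VC []
  [1] addr=0x58 blk=11 s=3: L1-HIT | VC []
  [2] addr=0x84 blk=16 s=0: MISS | VC []
  [3] addr=0x85 blk=16 s=0: L1-HIT | VC []
  [4] addr=0x86 blk=16 s=0: L1-HIT | VC []
  [5] addr=0x17b blk=47 s=7: MISS | VC []
  [6] addr=0x15e blk=43 s=3: MISS | VC [11]
  [7] addr=0x15b blk=43 s=3: L1-HIT | VC [11]
  [8] addr=0xc1 blk=24 s=0: MISS | VC [11, 16]
  [9] addr=0x98 blk=19 s=3: MISS | VC [11, 16, 43]
  [10] addr=0x13e blk=39 s=7: MISS | VC [11, 16, 43, 47]
  [11] addr=0x17c blk=47 s=7: VC-HIT | VC [11, 16, 43, 39]
  [12] addr=0x79 blk=15 s=7: MISS | VC [16, 43, 39, 47]
  [13] addr=0xbc blk=23 s=7: MISS | VC [43, 39, 47, 15]
  [14] addr=0x7d blk=15 s=7: VC-HIT | VC [43, 39, 47, 23]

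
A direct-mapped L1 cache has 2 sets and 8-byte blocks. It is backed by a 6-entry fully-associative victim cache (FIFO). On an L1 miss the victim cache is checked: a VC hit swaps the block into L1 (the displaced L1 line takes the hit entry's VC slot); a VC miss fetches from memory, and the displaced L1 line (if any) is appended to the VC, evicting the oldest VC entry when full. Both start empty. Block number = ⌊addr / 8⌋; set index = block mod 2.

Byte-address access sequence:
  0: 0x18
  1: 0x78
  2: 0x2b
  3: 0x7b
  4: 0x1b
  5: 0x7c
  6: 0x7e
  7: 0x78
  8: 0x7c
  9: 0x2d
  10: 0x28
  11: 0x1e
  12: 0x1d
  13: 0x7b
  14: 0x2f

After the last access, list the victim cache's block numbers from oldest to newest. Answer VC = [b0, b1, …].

VC = [15, 3]

0: 0x18 (blk 3, set 1) → MISS  vc=[]
1: 0x78 (blk 15, set 1) → MISS  vc=[3]
2: 0x2b (blk 5, set 1) → MISS  vc=[3, 15]
3: 0x7b (blk 15, set 1) → VC-HIT  vc=[3, 5]
4: 0x1b (blk 3, set 1) → VC-HIT  vc=[15, 5]
5: 0x7c (blk 15, set 1) → VC-HIT  vc=[3, 5]
6: 0x7e (blk 15, set 1) → L1-HIT  vc=[3, 5]
7: 0x78 (blk 15, set 1) → L1-HIT  vc=[3, 5]
8: 0x7c (blk 15, set 1) → L1-HIT  vc=[3, 5]
9: 0x2d (blk 5, set 1) → VC-HIT  vc=[3, 15]
10: 0x28 (blk 5, set 1) → L1-HIT  vc=[3, 15]
11: 0x1e (blk 3, set 1) → VC-HIT  vc=[5, 15]
12: 0x1d (blk 3, set 1) → L1-HIT  vc=[5, 15]
13: 0x7b (blk 15, set 1) → VC-HIT  vc=[5, 3]
14: 0x2f (blk 5, set 1) → VC-HIT  vc=[15, 3]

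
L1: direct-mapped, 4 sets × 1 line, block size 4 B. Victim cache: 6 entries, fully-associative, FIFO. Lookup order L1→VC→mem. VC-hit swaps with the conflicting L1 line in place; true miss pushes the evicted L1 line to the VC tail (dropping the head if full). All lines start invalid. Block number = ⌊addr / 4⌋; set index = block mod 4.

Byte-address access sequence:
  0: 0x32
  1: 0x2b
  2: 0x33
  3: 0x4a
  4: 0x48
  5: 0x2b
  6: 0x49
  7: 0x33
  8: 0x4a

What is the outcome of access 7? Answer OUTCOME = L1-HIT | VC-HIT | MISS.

OUTCOME = L1-HIT

0: 0x32 (blk 12, set 0) → MISS  vc=[]
1: 0x2b (blk 10, set 2) → MISS  vc=[]
2: 0x33 (blk 12, set 0) → L1-HIT  vc=[]
3: 0x4a (blk 18, set 2) → MISS  vc=[10]
4: 0x48 (blk 18, set 2) → L1-HIT  vc=[10]
5: 0x2b (blk 10, set 2) → VC-HIT  vc=[18]
6: 0x49 (blk 18, set 2) → VC-HIT  vc=[10]
7: 0x33 (blk 12, set 0) → L1-HIT  vc=[10]
8: 0x4a (blk 18, set 2) → L1-HIT  vc=[10]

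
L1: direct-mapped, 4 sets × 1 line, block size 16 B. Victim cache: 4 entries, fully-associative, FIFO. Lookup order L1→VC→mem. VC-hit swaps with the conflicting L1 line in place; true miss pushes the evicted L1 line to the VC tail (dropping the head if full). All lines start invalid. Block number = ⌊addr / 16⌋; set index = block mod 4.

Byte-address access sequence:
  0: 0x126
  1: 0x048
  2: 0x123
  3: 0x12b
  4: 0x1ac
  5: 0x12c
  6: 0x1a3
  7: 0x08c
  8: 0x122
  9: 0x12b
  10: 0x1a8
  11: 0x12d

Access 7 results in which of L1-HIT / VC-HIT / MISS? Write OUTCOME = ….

0: 0x126 (blk 18, set 2) → MISS  vc=[]
1: 0x48 (blk 4, set 0) → MISS  vc=[]
2: 0x123 (blk 18, set 2) → L1-HIT  vc=[]
3: 0x12b (blk 18, set 2) → L1-HIT  vc=[]
4: 0x1ac (blk 26, set 2) → MISS  vc=[18]
5: 0x12c (blk 18, set 2) → VC-HIT  vc=[26]
6: 0x1a3 (blk 26, set 2) → VC-HIT  vc=[18]
7: 0x8c (blk 8, set 0) → MISS  vc=[18, 4]
8: 0x122 (blk 18, set 2) → VC-HIT  vc=[26, 4]
9: 0x12b (blk 18, set 2) → L1-HIT  vc=[26, 4]
10: 0x1a8 (blk 26, set 2) → VC-HIT  vc=[18, 4]
11: 0x12d (blk 18, set 2) → VC-HIT  vc=[26, 4]

OUTCOME = MISS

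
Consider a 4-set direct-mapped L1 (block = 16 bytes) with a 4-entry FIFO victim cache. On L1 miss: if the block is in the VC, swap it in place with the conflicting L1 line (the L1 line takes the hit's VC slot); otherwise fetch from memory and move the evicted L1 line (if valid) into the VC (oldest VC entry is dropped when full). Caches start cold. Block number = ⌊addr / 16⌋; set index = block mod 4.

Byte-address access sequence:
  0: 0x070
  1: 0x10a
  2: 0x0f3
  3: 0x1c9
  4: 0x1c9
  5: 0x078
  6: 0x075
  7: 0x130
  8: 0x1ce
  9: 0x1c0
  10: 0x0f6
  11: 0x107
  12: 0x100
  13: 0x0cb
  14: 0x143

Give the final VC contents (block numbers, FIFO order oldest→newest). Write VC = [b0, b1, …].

VC = [28, 7, 16, 12]

#0 0x70→b7/s3 MISS; vc=[]
#1 0x10a→b16/s0 MISS; vc=[]
#2 0xf3→b15/s3 MISS; vc=[7]
#3 0x1c9→b28/s0 MISS; vc=[7,16]
#4 0x1c9→b28/s0 L1-HIT; vc=[7,16]
#5 0x78→b7/s3 VC-HIT; vc=[15,16]
#6 0x75→b7/s3 L1-HIT; vc=[15,16]
#7 0x130→b19/s3 MISS; vc=[15,16,7]
#8 0x1ce→b28/s0 L1-HIT; vc=[15,16,7]
#9 0x1c0→b28/s0 L1-HIT; vc=[15,16,7]
#10 0xf6→b15/s3 VC-HIT; vc=[19,16,7]
#11 0x107→b16/s0 VC-HIT; vc=[19,28,7]
#12 0x100→b16/s0 L1-HIT; vc=[19,28,7]
#13 0xcb→b12/s0 MISS; vc=[19,28,7,16]
#14 0x143→b20/s0 MISS; vc=[28,7,16,12]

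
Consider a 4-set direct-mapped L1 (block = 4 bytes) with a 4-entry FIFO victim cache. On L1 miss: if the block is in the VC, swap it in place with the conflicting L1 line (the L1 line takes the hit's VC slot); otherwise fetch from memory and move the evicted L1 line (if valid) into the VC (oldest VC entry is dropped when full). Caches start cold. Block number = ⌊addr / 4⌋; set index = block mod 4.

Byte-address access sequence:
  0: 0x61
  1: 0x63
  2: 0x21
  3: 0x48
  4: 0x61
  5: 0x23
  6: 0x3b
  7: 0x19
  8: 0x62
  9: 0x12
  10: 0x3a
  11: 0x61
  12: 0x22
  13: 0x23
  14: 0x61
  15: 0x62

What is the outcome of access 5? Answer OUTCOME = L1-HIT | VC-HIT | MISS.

OUTCOME = VC-HIT

#0 0x61→b24/s0 MISS; vc=[]
#1 0x63→b24/s0 L1-HIT; vc=[]
#2 0x21→b8/s0 MISS; vc=[24]
#3 0x48→b18/s2 MISS; vc=[24]
#4 0x61→b24/s0 VC-HIT; vc=[8]
#5 0x23→b8/s0 VC-HIT; vc=[24]
#6 0x3b→b14/s2 MISS; vc=[24,18]
#7 0x19→b6/s2 MISS; vc=[24,18,14]
#8 0x62→b24/s0 VC-HIT; vc=[8,18,14]
#9 0x12→b4/s0 MISS; vc=[8,18,14,24]
#10 0x3a→b14/s2 VC-HIT; vc=[8,18,6,24]
#11 0x61→b24/s0 VC-HIT; vc=[8,18,6,4]
#12 0x22→b8/s0 VC-HIT; vc=[24,18,6,4]
#13 0x23→b8/s0 L1-HIT; vc=[24,18,6,4]
#14 0x61→b24/s0 VC-HIT; vc=[8,18,6,4]
#15 0x62→b24/s0 L1-HIT; vc=[8,18,6,4]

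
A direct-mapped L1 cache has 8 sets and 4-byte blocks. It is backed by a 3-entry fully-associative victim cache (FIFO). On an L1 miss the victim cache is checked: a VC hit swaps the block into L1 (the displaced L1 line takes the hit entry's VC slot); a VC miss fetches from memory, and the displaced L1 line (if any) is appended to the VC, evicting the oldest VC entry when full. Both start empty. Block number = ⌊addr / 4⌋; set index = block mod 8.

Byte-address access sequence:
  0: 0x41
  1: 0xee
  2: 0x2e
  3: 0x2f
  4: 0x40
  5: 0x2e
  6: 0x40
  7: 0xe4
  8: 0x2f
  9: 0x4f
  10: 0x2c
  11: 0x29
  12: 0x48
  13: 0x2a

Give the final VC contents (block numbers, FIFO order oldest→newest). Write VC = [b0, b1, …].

#0 0x41→b16/s0 MISS; vc=[]
#1 0xee→b59/s3 MISS; vc=[]
#2 0x2e→b11/s3 MISS; vc=[59]
#3 0x2f→b11/s3 L1-HIT; vc=[59]
#4 0x40→b16/s0 L1-HIT; vc=[59]
#5 0x2e→b11/s3 L1-HIT; vc=[59]
#6 0x40→b16/s0 L1-HIT; vc=[59]
#7 0xe4→b57/s1 MISS; vc=[59]
#8 0x2f→b11/s3 L1-HIT; vc=[59]
#9 0x4f→b19/s3 MISS; vc=[59,11]
#10 0x2c→b11/s3 VC-HIT; vc=[59,19]
#11 0x29→b10/s2 MISS; vc=[59,19]
#12 0x48→b18/s2 MISS; vc=[59,19,10]
#13 0x2a→b10/s2 VC-HIT; vc=[59,19,18]

VC = [59, 19, 18]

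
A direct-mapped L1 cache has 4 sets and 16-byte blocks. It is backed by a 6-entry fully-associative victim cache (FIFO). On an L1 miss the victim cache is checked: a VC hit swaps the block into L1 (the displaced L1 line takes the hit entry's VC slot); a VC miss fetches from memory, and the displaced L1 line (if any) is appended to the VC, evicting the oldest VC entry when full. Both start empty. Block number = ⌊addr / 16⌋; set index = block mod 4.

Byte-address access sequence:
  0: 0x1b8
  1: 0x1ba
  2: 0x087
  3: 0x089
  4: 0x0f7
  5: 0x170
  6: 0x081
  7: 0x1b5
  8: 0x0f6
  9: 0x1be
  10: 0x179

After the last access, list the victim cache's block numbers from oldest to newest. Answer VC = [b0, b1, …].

VC = [27, 15]

0: 0x1b8 (blk 27, set 3) → MISS  vc=[]
1: 0x1ba (blk 27, set 3) → L1-HIT  vc=[]
2: 0x87 (blk 8, set 0) → MISS  vc=[]
3: 0x89 (blk 8, set 0) → L1-HIT  vc=[]
4: 0xf7 (blk 15, set 3) → MISS  vc=[27]
5: 0x170 (blk 23, set 3) → MISS  vc=[27, 15]
6: 0x81 (blk 8, set 0) → L1-HIT  vc=[27, 15]
7: 0x1b5 (blk 27, set 3) → VC-HIT  vc=[23, 15]
8: 0xf6 (blk 15, set 3) → VC-HIT  vc=[23, 27]
9: 0x1be (blk 27, set 3) → VC-HIT  vc=[23, 15]
10: 0x179 (blk 23, set 3) → VC-HIT  vc=[27, 15]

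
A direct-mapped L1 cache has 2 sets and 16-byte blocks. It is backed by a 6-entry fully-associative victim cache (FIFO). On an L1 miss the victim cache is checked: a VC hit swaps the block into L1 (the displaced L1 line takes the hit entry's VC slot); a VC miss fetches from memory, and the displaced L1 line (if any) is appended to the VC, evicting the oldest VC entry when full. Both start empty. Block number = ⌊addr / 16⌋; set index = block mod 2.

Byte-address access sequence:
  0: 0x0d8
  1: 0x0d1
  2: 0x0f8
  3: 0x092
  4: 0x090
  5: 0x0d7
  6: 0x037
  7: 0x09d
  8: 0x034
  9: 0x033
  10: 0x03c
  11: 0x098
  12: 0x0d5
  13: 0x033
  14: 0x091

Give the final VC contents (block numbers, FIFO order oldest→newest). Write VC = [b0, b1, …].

#0 0xd8→b13/s1 MISS; vc=[]
#1 0xd1→b13/s1 L1-HIT; vc=[]
#2 0xf8→b15/s1 MISS; vc=[13]
#3 0x92→b9/s1 MISS; vc=[13,15]
#4 0x90→b9/s1 L1-HIT; vc=[13,15]
#5 0xd7→b13/s1 VC-HIT; vc=[9,15]
#6 0x37→b3/s1 MISS; vc=[9,15,13]
#7 0x9d→b9/s1 VC-HIT; vc=[3,15,13]
#8 0x34→b3/s1 VC-HIT; vc=[9,15,13]
#9 0x33→b3/s1 L1-HIT; vc=[9,15,13]
#10 0x3c→b3/s1 L1-HIT; vc=[9,15,13]
#11 0x98→b9/s1 VC-HIT; vc=[3,15,13]
#12 0xd5→b13/s1 VC-HIT; vc=[3,15,9]
#13 0x33→b3/s1 VC-HIT; vc=[13,15,9]
#14 0x91→b9/s1 VC-HIT; vc=[13,15,3]

VC = [13, 15, 3]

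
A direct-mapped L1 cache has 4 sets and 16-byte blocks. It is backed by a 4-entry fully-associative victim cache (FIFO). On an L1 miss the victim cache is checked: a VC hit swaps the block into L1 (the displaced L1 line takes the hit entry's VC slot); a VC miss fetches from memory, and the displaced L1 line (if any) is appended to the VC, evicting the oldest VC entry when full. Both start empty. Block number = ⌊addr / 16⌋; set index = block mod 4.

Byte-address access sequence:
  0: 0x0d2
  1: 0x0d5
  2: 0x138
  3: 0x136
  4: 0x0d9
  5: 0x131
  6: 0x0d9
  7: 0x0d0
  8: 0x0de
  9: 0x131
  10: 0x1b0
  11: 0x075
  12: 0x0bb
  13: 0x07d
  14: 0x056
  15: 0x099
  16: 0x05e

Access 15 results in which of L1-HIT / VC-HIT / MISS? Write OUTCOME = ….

OUTCOME = MISS

0: 0xd2 (blk 13, set 1) → MISS  vc=[]
1: 0xd5 (blk 13, set 1) → L1-HIT  vc=[]
2: 0x138 (blk 19, set 3) → MISS  vc=[]
3: 0x136 (blk 19, set 3) → L1-HIT  vc=[]
4: 0xd9 (blk 13, set 1) → L1-HIT  vc=[]
5: 0x131 (blk 19, set 3) → L1-HIT  vc=[]
6: 0xd9 (blk 13, set 1) → L1-HIT  vc=[]
7: 0xd0 (blk 13, set 1) → L1-HIT  vc=[]
8: 0xde (blk 13, set 1) → L1-HIT  vc=[]
9: 0x131 (blk 19, set 3) → L1-HIT  vc=[]
10: 0x1b0 (blk 27, set 3) → MISS  vc=[19]
11: 0x75 (blk 7, set 3) → MISS  vc=[19, 27]
12: 0xbb (blk 11, set 3) → MISS  vc=[19, 27, 7]
13: 0x7d (blk 7, set 3) → VC-HIT  vc=[19, 27, 11]
14: 0x56 (blk 5, set 1) → MISS  vc=[19, 27, 11, 13]
15: 0x99 (blk 9, set 1) → MISS  vc=[27, 11, 13, 5]
16: 0x5e (blk 5, set 1) → VC-HIT  vc=[27, 11, 13, 9]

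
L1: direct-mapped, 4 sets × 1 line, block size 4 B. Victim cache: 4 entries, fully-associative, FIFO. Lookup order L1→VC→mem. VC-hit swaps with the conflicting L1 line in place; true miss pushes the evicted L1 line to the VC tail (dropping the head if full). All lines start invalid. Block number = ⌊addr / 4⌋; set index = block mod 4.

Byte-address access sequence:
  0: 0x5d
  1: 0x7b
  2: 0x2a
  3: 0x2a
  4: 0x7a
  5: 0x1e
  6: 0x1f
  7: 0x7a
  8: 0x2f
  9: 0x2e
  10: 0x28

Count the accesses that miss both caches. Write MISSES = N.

MISSES = 5

  [0] addr=0x5d blk=23 s=3: MISS | VC []
  [1] addr=0x7b blk=30 s=2: MISS | VC []
  [2] addr=0x2a blk=10 s=2: MISS | VC [30]
  [3] addr=0x2a blk=10 s=2: L1-HIT | VC [30]
  [4] addr=0x7a blk=30 s=2: VC-HIT | VC [10]
  [5] addr=0x1e blk=7 s=3: MISS | VC [10, 23]
  [6] addr=0x1f blk=7 s=3: L1-HIT | VC [10, 23]
  [7] addr=0x7a blk=30 s=2: L1-HIT | VC [10, 23]
  [8] addr=0x2f blk=11 s=3: MISS | VC [10, 23, 7]
  [9] addr=0x2e blk=11 s=3: L1-HIT | VC [10, 23, 7]
  [10] addr=0x28 blk=10 s=2: VC-HIT | VC [30, 23, 7]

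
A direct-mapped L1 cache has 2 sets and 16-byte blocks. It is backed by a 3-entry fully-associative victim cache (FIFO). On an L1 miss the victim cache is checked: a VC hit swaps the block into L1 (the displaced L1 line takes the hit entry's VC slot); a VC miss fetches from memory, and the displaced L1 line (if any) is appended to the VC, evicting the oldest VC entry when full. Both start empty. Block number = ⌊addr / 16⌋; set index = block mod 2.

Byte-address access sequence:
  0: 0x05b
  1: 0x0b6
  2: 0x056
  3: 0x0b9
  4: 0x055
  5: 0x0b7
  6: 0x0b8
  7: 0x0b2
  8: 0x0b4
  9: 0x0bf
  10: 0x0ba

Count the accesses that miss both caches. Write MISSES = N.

MISSES = 2

0: 0x5b (blk 5, set 1) → MISS  vc=[]
1: 0xb6 (blk 11, set 1) → MISS  vc=[5]
2: 0x56 (blk 5, set 1) → VC-HIT  vc=[11]
3: 0xb9 (blk 11, set 1) → VC-HIT  vc=[5]
4: 0x55 (blk 5, set 1) → VC-HIT  vc=[11]
5: 0xb7 (blk 11, set 1) → VC-HIT  vc=[5]
6: 0xb8 (blk 11, set 1) → L1-HIT  vc=[5]
7: 0xb2 (blk 11, set 1) → L1-HIT  vc=[5]
8: 0xb4 (blk 11, set 1) → L1-HIT  vc=[5]
9: 0xbf (blk 11, set 1) → L1-HIT  vc=[5]
10: 0xba (blk 11, set 1) → L1-HIT  vc=[5]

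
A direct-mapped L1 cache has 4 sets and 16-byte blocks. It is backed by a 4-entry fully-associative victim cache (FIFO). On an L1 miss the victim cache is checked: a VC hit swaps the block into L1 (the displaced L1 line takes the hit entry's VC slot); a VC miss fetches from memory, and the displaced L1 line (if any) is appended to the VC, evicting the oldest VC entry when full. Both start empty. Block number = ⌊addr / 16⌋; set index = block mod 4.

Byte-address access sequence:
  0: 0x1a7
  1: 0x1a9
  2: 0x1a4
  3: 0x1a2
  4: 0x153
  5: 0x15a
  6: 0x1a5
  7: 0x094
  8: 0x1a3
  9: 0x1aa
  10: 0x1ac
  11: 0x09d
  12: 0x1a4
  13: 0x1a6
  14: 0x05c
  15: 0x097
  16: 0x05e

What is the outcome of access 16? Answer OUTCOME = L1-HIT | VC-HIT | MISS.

0: 0x1a7 (blk 26, set 2) → MISS  vc=[]
1: 0x1a9 (blk 26, set 2) → L1-HIT  vc=[]
2: 0x1a4 (blk 26, set 2) → L1-HIT  vc=[]
3: 0x1a2 (blk 26, set 2) → L1-HIT  vc=[]
4: 0x153 (blk 21, set 1) → MISS  vc=[]
5: 0x15a (blk 21, set 1) → L1-HIT  vc=[]
6: 0x1a5 (blk 26, set 2) → L1-HIT  vc=[]
7: 0x94 (blk 9, set 1) → MISS  vc=[21]
8: 0x1a3 (blk 26, set 2) → L1-HIT  vc=[21]
9: 0x1aa (blk 26, set 2) → L1-HIT  vc=[21]
10: 0x1ac (blk 26, set 2) → L1-HIT  vc=[21]
11: 0x9d (blk 9, set 1) → L1-HIT  vc=[21]
12: 0x1a4 (blk 26, set 2) → L1-HIT  vc=[21]
13: 0x1a6 (blk 26, set 2) → L1-HIT  vc=[21]
14: 0x5c (blk 5, set 1) → MISS  vc=[21, 9]
15: 0x97 (blk 9, set 1) → VC-HIT  vc=[21, 5]
16: 0x5e (blk 5, set 1) → VC-HIT  vc=[21, 9]

OUTCOME = VC-HIT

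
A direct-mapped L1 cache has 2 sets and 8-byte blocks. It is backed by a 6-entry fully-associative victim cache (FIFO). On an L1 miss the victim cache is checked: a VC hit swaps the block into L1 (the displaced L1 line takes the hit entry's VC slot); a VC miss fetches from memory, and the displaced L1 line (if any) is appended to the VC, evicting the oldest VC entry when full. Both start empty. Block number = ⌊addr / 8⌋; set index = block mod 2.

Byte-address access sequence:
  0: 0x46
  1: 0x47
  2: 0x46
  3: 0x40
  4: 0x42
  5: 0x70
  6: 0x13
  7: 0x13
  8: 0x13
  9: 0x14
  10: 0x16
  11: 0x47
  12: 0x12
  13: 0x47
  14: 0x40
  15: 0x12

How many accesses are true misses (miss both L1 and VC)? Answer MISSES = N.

  [0] addr=0x46 blk=8 s=0: MISS | VC []
  [1] addr=0x47 blk=8 s=0: L1-HIT | VC []
  [2] addr=0x46 blk=8 s=0: L1-HIT | VC []
  [3] addr=0x40 blk=8 s=0: L1-HIT | VC []
  [4] addr=0x42 blk=8 s=0: L1-HIT | VC []
  [5] addr=0x70 blk=14 s=0: MISS | VC [8]
  [6] addr=0x13 blk=2 s=0: MISS | VC [8, 14]
  [7] addr=0x13 blk=2 s=0: L1-HIT | VC [8, 14]
  [8] addr=0x13 blk=2 s=0: L1-HIT | VC [8, 14]
  [9] addr=0x14 blk=2 s=0: L1-HIT | VC [8, 14]
  [10] addr=0x16 blk=2 s=0: L1-HIT | VC [8, 14]
  [11] addr=0x47 blk=8 s=0: VC-HIT | VC [2, 14]
  [12] addr=0x12 blk=2 s=0: VC-HIT | VC [8, 14]
  [13] addr=0x47 blk=8 s=0: VC-HIT | VC [2, 14]
  [14] addr=0x40 blk=8 s=0: L1-HIT | VC [2, 14]
  [15] addr=0x12 blk=2 s=0: VC-HIT | VC [8, 14]

MISSES = 3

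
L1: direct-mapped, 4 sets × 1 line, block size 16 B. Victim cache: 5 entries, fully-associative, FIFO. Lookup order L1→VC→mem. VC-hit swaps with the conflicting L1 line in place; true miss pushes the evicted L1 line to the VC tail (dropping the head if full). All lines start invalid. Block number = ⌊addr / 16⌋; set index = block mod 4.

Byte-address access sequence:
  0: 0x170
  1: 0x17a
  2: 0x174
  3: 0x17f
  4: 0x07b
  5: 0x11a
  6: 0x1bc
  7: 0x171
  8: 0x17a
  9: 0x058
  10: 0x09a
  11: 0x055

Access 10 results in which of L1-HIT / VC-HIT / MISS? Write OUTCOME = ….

0: 0x170 (blk 23, set 3) → MISS  vc=[]
1: 0x17a (blk 23, set 3) → L1-HIT  vc=[]
2: 0x174 (blk 23, set 3) → L1-HIT  vc=[]
3: 0x17f (blk 23, set 3) → L1-HIT  vc=[]
4: 0x7b (blk 7, set 3) → MISS  vc=[23]
5: 0x11a (blk 17, set 1) → MISS  vc=[23]
6: 0x1bc (blk 27, set 3) → MISS  vc=[23, 7]
7: 0x171 (blk 23, set 3) → VC-HIT  vc=[27, 7]
8: 0x17a (blk 23, set 3) → L1-HIT  vc=[27, 7]
9: 0x58 (blk 5, set 1) → MISS  vc=[27, 7, 17]
10: 0x9a (blk 9, set 1) → MISS  vc=[27, 7, 17, 5]
11: 0x55 (blk 5, set 1) → VC-HIT  vc=[27, 7, 17, 9]

OUTCOME = MISS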